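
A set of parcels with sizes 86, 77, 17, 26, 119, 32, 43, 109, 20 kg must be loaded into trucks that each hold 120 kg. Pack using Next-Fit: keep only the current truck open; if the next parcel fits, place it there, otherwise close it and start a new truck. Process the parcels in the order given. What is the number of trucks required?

6

86 kg → truck 1 (remaining 34 kg)
77 kg → truck 2 (remaining 43 kg)
17 kg → truck 2 (remaining 26 kg)
26 kg → truck 2 (remaining 0 kg)
119 kg → truck 3 (remaining 1 kg)
32 kg → truck 4 (remaining 88 kg)
43 kg → truck 4 (remaining 45 kg)
109 kg → truck 5 (remaining 11 kg)
20 kg → truck 6 (remaining 100 kg)
Final trucks: [86] [77,17,26] [119] [32,43] [109] [20].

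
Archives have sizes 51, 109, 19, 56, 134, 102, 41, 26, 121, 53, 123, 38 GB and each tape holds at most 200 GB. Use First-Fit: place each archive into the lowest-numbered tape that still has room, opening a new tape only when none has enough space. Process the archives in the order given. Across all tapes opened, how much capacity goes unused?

51 GB → tape 1 (remaining 149 GB)
109 GB → tape 1 (remaining 40 GB)
19 GB → tape 1 (remaining 21 GB)
56 GB → tape 2 (remaining 144 GB)
134 GB → tape 2 (remaining 10 GB)
102 GB → tape 3 (remaining 98 GB)
41 GB → tape 3 (remaining 57 GB)
26 GB → tape 3 (remaining 31 GB)
121 GB → tape 4 (remaining 79 GB)
53 GB → tape 4 (remaining 26 GB)
123 GB → tape 5 (remaining 77 GB)
38 GB → tape 5 (remaining 39 GB)
5 tapes × 200 GB = 1000 GB; used 873 GB; unused 127 GB.

127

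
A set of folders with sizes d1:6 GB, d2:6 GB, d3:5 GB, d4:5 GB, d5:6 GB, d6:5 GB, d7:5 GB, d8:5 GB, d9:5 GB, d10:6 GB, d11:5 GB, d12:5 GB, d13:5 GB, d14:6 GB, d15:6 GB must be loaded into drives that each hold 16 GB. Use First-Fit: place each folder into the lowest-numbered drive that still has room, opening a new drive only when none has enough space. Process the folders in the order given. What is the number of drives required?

6

d1 (6 GB) → drive 1 (remaining 10 GB)
d2 (6 GB) → drive 1 (remaining 4 GB)
d3 (5 GB) → drive 2 (remaining 11 GB)
d4 (5 GB) → drive 2 (remaining 6 GB)
d5 (6 GB) → drive 2 (remaining 0 GB)
d6 (5 GB) → drive 3 (remaining 11 GB)
d7 (5 GB) → drive 3 (remaining 6 GB)
d8 (5 GB) → drive 3 (remaining 1 GB)
d9 (5 GB) → drive 4 (remaining 11 GB)
d10 (6 GB) → drive 4 (remaining 5 GB)
d11 (5 GB) → drive 4 (remaining 0 GB)
d12 (5 GB) → drive 5 (remaining 11 GB)
d13 (5 GB) → drive 5 (remaining 6 GB)
d14 (6 GB) → drive 5 (remaining 0 GB)
d15 (6 GB) → drive 6 (remaining 10 GB)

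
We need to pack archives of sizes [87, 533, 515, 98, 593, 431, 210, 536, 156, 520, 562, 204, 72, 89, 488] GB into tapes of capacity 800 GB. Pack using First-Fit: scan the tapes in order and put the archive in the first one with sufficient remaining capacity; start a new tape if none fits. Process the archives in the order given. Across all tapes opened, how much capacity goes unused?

1306

87 GB → tape 1 (remaining 713 GB)
533 GB → tape 1 (remaining 180 GB)
515 GB → tape 2 (remaining 285 GB)
98 GB → tape 1 (remaining 82 GB)
593 GB → tape 3 (remaining 207 GB)
431 GB → tape 4 (remaining 369 GB)
210 GB → tape 2 (remaining 75 GB)
536 GB → tape 5 (remaining 264 GB)
156 GB → tape 3 (remaining 51 GB)
520 GB → tape 6 (remaining 280 GB)
562 GB → tape 7 (remaining 238 GB)
204 GB → tape 4 (remaining 165 GB)
72 GB → tape 1 (remaining 10 GB)
89 GB → tape 4 (remaining 76 GB)
488 GB → tape 8 (remaining 312 GB)
8 tapes × 800 GB = 6400 GB; used 5094 GB; unused 1306 GB.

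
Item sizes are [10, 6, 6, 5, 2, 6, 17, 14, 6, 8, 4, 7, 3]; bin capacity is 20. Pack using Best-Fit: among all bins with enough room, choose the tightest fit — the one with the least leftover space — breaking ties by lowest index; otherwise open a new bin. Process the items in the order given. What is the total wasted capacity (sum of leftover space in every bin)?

6

10 → bin 1 (remaining 10)
6 → bin 1 (remaining 4)
6 → bin 2 (remaining 14)
5 → bin 2 (remaining 9)
2 → bin 1 (remaining 2)
6 → bin 2 (remaining 3)
17 → bin 3 (remaining 3)
14 → bin 4 (remaining 6)
6 → bin 4 (remaining 0)
8 → bin 5 (remaining 12)
4 → bin 5 (remaining 8)
7 → bin 5 (remaining 1)
3 → bin 2 (remaining 0)
5 bins × 20 = 100; used 94; unused 6.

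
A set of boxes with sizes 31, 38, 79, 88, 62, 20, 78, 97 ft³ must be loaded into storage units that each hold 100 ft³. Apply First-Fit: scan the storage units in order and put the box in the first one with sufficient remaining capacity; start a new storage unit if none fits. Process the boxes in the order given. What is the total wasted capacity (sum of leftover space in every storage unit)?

storage unit 1: place 31 ft³, 69 ft³ left
storage unit 1: place 38 ft³, 31 ft³ left
storage unit 2: place 79 ft³, 21 ft³ left
storage unit 3: place 88 ft³, 12 ft³ left
storage unit 4: place 62 ft³, 38 ft³ left
storage unit 1: place 20 ft³, 11 ft³ left
storage unit 5: place 78 ft³, 22 ft³ left
storage unit 6: place 97 ft³, 3 ft³ left
6 storage units × 100 ft³ = 600 ft³; used 493 ft³; unused 107 ft³.

107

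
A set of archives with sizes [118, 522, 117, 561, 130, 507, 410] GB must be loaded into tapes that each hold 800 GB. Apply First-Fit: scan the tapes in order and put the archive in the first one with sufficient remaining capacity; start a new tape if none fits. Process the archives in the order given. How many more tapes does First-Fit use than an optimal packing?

First-Fit: [118,522,117] [561,130] [507] [410] → 4 tapes.
4 archives exceed 400 GB (half the capacity), and no two of those can share a tape, so at least 4 tapes are needed.
So 4 is already optimal.

0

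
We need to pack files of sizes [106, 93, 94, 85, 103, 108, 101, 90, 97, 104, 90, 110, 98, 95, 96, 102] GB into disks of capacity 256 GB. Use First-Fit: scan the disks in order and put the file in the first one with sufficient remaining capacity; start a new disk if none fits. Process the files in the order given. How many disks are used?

8

106 GB → disk 1 (remaining 150 GB)
93 GB → disk 1 (remaining 57 GB)
94 GB → disk 2 (remaining 162 GB)
85 GB → disk 2 (remaining 77 GB)
103 GB → disk 3 (remaining 153 GB)
108 GB → disk 3 (remaining 45 GB)
101 GB → disk 4 (remaining 155 GB)
90 GB → disk 4 (remaining 65 GB)
97 GB → disk 5 (remaining 159 GB)
104 GB → disk 5 (remaining 55 GB)
90 GB → disk 6 (remaining 166 GB)
110 GB → disk 6 (remaining 56 GB)
98 GB → disk 7 (remaining 158 GB)
95 GB → disk 7 (remaining 63 GB)
96 GB → disk 8 (remaining 160 GB)
102 GB → disk 8 (remaining 58 GB)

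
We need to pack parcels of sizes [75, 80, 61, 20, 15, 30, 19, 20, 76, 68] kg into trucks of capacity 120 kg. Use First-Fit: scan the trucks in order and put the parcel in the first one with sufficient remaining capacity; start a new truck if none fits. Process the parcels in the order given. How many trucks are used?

Put 75 kg in truck 1; 45 kg remain.
Put 80 kg in truck 2; 40 kg remain.
Put 61 kg in truck 3; 59 kg remain.
Put 20 kg in truck 1; 25 kg remain.
Put 15 kg in truck 1; 10 kg remain.
Put 30 kg in truck 2; 10 kg remain.
Put 19 kg in truck 3; 40 kg remain.
Put 20 kg in truck 3; 20 kg remain.
Put 76 kg in truck 4; 44 kg remain.
Put 68 kg in truck 5; 52 kg remain.
Final trucks: [75,20,15] [80,30] [61,19,20] [76] [68].

5 trucks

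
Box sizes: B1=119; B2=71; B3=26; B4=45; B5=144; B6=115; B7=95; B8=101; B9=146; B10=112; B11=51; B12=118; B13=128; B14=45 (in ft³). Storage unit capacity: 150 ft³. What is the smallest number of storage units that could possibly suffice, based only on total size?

Total size = 119 + 71 + 26 + 45 + 144 + 115 + 95 + 101 + 146 + 112 + 51 + 118 + 128 + 45 = 1316 ft³.
⌈1316 / 150⌉ = 9.

9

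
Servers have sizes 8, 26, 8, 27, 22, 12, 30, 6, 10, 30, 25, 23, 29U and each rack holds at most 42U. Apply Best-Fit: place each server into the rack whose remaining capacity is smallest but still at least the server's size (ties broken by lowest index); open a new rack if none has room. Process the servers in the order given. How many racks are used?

8 racks

rack 1: place 8U, 34U left
rack 1: place 26U, 8U left
rack 1: place 8U, 0U left
rack 2: place 27U, 15U left
rack 3: place 22U, 20U left
rack 2: place 12U, 3U left
rack 4: place 30U, 12U left
rack 4: place 6U, 6U left
rack 3: place 10U, 10U left
rack 5: place 30U, 12U left
rack 6: place 25U, 17U left
rack 7: place 23U, 19U left
rack 8: place 29U, 13U left
Final racks: [8,26,8] [27,12] [22,10] [30,6] [30] [25] [23] [29].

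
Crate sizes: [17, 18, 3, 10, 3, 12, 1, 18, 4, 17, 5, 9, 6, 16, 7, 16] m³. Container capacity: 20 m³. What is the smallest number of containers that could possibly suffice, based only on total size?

9

Total size = 17 + 18 + 3 + 10 + 3 + 12 + 1 + 18 + 4 + 17 + 5 + 9 + 6 + 16 + 7 + 16 = 162 m³.
⌈162 / 20⌉ = 9.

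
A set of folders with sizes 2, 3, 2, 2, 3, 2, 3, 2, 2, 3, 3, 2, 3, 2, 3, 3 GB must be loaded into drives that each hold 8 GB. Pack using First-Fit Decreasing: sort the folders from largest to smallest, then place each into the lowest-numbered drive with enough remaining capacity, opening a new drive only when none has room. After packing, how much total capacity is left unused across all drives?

0

Sorted descending: 3, 3, 3, 3, 3, 3, 3, 3, 2, 2, 2, 2, 2, 2, 2, 2.
3 GB → drive 1 (remaining 5 GB)
3 GB → drive 1 (remaining 2 GB)
3 GB → drive 2 (remaining 5 GB)
3 GB → drive 2 (remaining 2 GB)
3 GB → drive 3 (remaining 5 GB)
3 GB → drive 3 (remaining 2 GB)
3 GB → drive 4 (remaining 5 GB)
3 GB → drive 4 (remaining 2 GB)
2 GB → drive 1 (remaining 0 GB)
2 GB → drive 2 (remaining 0 GB)
2 GB → drive 3 (remaining 0 GB)
2 GB → drive 4 (remaining 0 GB)
2 GB → drive 5 (remaining 6 GB)
2 GB → drive 5 (remaining 4 GB)
2 GB → drive 5 (remaining 2 GB)
2 GB → drive 5 (remaining 0 GB)
5 drives × 8 GB = 40 GB; used 40 GB; unused 0 GB.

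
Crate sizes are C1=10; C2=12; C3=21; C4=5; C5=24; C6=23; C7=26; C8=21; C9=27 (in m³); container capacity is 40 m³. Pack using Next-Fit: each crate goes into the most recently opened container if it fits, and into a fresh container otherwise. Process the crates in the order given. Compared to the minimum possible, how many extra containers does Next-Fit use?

1

Next-Fit: [10,12] [21,5] [24] [23] [26] [21] [27] → 7 containers.
6 crates exceed 20 m³ (half the capacity), and no two of those can share a container, so at least 6 containers are needed.
An optimal packing achieves that bound: [27,12] [26,10] [24,5] [23] [21] [21] → 6 containers.
Excess: 7 − 6 = 1.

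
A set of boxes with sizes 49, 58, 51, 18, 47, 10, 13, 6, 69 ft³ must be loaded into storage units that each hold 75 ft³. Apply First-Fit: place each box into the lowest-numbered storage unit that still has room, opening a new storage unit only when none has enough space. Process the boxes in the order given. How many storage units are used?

storage unit 1: place 49 ft³, 26 ft³ left
storage unit 2: place 58 ft³, 17 ft³ left
storage unit 3: place 51 ft³, 24 ft³ left
storage unit 1: place 18 ft³, 8 ft³ left
storage unit 4: place 47 ft³, 28 ft³ left
storage unit 2: place 10 ft³, 7 ft³ left
storage unit 3: place 13 ft³, 11 ft³ left
storage unit 1: place 6 ft³, 2 ft³ left
storage unit 5: place 69 ft³, 6 ft³ left
Final storage units: [49,18,6] [58,10] [51,13] [47] [69].

5 storage units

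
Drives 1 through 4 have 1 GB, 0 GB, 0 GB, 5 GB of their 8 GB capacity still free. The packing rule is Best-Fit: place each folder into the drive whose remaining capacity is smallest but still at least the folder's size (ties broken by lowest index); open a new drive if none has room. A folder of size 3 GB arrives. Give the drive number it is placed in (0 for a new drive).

Drives with room: drive 4 (5 GB).
Tightest fit is drive 4 with 5 GB free.

4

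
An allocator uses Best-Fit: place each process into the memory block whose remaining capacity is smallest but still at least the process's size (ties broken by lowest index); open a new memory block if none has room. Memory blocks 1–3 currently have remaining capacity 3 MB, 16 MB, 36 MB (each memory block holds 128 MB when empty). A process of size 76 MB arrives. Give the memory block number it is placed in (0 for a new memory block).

No memory block has ≥ 76 MB free, so a new memory block is opened.

0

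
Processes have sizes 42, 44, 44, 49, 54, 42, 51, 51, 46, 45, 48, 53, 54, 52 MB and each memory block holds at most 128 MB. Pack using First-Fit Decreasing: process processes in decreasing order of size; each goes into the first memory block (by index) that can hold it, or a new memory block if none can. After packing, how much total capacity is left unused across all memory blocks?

Sorted descending: 54, 54, 53, 52, 51, 51, 49, 48, 46, 45, 44, 44, 42, 42.
54 MB → memory block 1 (remaining 74 MB)
54 MB → memory block 1 (remaining 20 MB)
53 MB → memory block 2 (remaining 75 MB)
52 MB → memory block 2 (remaining 23 MB)
51 MB → memory block 3 (remaining 77 MB)
51 MB → memory block 3 (remaining 26 MB)
49 MB → memory block 4 (remaining 79 MB)
48 MB → memory block 4 (remaining 31 MB)
46 MB → memory block 5 (remaining 82 MB)
45 MB → memory block 5 (remaining 37 MB)
44 MB → memory block 6 (remaining 84 MB)
44 MB → memory block 6 (remaining 40 MB)
42 MB → memory block 7 (remaining 86 MB)
42 MB → memory block 7 (remaining 44 MB)
7 memory blocks × 128 MB = 896 MB; used 675 MB; unused 221 MB.

221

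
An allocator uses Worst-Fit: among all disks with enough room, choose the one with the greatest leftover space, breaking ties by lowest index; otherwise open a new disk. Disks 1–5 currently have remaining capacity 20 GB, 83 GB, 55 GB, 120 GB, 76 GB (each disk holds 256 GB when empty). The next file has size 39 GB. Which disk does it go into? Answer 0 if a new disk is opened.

4

Disks with room: disk 2 (83 GB), disk 3 (55 GB), disk 4 (120 GB), disk 5 (76 GB).
Most room is disk 4 with 120 GB free.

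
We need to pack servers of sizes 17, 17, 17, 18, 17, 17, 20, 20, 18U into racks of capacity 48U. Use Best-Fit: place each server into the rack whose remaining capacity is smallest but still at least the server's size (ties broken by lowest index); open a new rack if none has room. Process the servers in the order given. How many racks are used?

rack 1: place 17U, 31U left
rack 1: place 17U, 14U left
rack 2: place 17U, 31U left
rack 2: place 18U, 13U left
rack 3: place 17U, 31U left
rack 3: place 17U, 14U left
rack 4: place 20U, 28U left
rack 4: place 20U, 8U left
rack 5: place 18U, 30U left

5 racks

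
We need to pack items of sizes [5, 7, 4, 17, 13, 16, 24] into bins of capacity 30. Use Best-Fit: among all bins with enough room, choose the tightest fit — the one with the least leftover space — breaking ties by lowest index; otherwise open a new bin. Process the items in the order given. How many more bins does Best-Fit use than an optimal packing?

1

Best-Fit: [5,7,4] [17,13] [16] [24] → 4 bins.
Total size 86; any packing needs at least ⌈86/30⌉ = 3 bins.
An optimal packing achieves that bound: [24,5] [17,13] [16,7,4] → 3 bins.
Excess: 4 − 3 = 1.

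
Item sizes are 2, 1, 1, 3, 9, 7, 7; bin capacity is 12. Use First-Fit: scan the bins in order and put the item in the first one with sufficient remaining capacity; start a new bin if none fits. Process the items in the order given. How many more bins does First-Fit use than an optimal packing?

First-Fit: [2,1,1,3] [9] [7] [7] → 4 bins.
Total size 30; any packing needs at least ⌈30/12⌉ = 3 bins.
An optimal packing achieves that bound: [9,3] [7,2,1,1] [7] → 3 bins.
Excess: 4 − 3 = 1.

1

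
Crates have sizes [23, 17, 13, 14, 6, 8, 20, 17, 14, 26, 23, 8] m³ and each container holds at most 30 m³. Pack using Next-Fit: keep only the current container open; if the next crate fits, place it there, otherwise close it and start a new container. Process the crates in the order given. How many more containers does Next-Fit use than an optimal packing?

2

Next-Fit: [23] [17,13] [14,6,8] [20] [17] [14] [26] [23] [8] → 9 containers.
Total size 189 m³; any packing needs at least ⌈189/30⌉ = 7 containers.
An optimal packing achieves that bound: [26] [23,6] [23] [20,8] [17,13] [17,8] [14,14] → 7 containers.
Excess: 9 − 7 = 2.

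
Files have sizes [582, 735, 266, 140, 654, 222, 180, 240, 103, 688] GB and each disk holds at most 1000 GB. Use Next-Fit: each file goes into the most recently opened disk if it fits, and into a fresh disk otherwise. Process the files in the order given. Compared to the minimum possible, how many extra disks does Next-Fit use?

Next-Fit: [582] [735] [266,140] [654,222] [180,240,103] [688] → 6 disks.
Total size 3810 GB; any packing needs at least ⌈3810/1000⌉ = 4 disks.
An optimal packing achieves that bound: [735,240] [688,266] [654,222,103] [582,180,140] → 4 disks.
Excess: 6 − 4 = 2.

2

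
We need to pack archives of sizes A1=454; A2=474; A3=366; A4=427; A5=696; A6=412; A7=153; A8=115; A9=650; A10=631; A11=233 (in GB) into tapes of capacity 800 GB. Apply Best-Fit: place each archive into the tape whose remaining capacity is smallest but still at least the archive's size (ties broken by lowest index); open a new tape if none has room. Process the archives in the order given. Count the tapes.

7 tapes

Put A1 (454 GB) in tape 1; 346 GB remain.
Put A2 (474 GB) in tape 2; 326 GB remain.
Put A3 (366 GB) in tape 3; 434 GB remain.
Put A4 (427 GB) in tape 3; 7 GB remain.
Put A5 (696 GB) in tape 4; 104 GB remain.
Put A6 (412 GB) in tape 5; 388 GB remain.
Put A7 (153 GB) in tape 2; 173 GB remain.
Put A8 (115 GB) in tape 2; 58 GB remain.
Put A9 (650 GB) in tape 6; 150 GB remain.
Put A10 (631 GB) in tape 7; 169 GB remain.
Put A11 (233 GB) in tape 1; 113 GB remain.
Final tapes: [454,233] [474,153,115] [366,427] [696] [412] [650] [631].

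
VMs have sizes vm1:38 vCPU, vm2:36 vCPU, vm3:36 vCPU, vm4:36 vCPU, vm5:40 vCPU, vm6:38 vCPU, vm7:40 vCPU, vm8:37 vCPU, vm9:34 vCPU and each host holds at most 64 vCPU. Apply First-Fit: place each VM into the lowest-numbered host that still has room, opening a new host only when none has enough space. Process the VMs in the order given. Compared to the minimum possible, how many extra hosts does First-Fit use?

0

First-Fit: [38] [36] [36] [36] [40] [38] [40] [37] [34] → 9 hosts.
9 VMs exceed 32 vCPU (half the capacity), and no two of those can share a host, so at least 9 hosts are needed.
So 9 is already optimal.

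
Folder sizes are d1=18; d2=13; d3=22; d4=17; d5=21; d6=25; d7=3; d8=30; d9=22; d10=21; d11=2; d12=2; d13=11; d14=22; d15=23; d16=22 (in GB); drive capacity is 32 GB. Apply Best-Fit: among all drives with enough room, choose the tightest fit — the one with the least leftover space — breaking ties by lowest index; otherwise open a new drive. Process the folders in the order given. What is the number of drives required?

drive 1: place d1 (18 GB), 14 GB left
drive 1: place d2 (13 GB), 1 GB left
drive 2: place d3 (22 GB), 10 GB left
drive 3: place d4 (17 GB), 15 GB left
drive 4: place d5 (21 GB), 11 GB left
drive 5: place d6 (25 GB), 7 GB left
drive 5: place d7 (3 GB), 4 GB left
drive 6: place d8 (30 GB), 2 GB left
drive 7: place d9 (22 GB), 10 GB left
drive 8: place d10 (21 GB), 11 GB left
drive 6: place d11 (2 GB), 0 GB left
drive 5: place d12 (2 GB), 2 GB left
drive 4: place d13 (11 GB), 0 GB left
drive 9: place d14 (22 GB), 10 GB left
drive 10: place d15 (23 GB), 9 GB left
drive 11: place d16 (22 GB), 10 GB left

11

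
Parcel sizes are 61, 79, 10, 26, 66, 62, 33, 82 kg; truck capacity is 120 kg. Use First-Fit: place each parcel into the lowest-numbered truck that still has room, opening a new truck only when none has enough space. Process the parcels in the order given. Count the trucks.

truck 1: place 61 kg, 59 kg left
truck 2: place 79 kg, 41 kg left
truck 1: place 10 kg, 49 kg left
truck 1: place 26 kg, 23 kg left
truck 3: place 66 kg, 54 kg left
truck 4: place 62 kg, 58 kg left
truck 2: place 33 kg, 8 kg left
truck 5: place 82 kg, 38 kg left
Final trucks: [61,10,26] [79,33] [66] [62] [82].

5 trucks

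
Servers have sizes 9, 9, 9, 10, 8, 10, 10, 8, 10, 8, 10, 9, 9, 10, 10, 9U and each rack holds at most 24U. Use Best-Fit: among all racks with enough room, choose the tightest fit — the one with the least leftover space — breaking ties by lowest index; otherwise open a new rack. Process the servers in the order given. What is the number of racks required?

rack 1: place 9U, 15U left
rack 1: place 9U, 6U left
rack 2: place 9U, 15U left
rack 2: place 10U, 5U left
rack 3: place 8U, 16U left
rack 3: place 10U, 6U left
rack 4: place 10U, 14U left
rack 4: place 8U, 6U left
rack 5: place 10U, 14U left
rack 5: place 8U, 6U left
rack 6: place 10U, 14U left
rack 6: place 9U, 5U left
rack 7: place 9U, 15U left
rack 7: place 10U, 5U left
rack 8: place 10U, 14U left
rack 8: place 9U, 5U left
Final racks: [9,9] [9,10] [8,10] [10,8] [10,8] [10,9] [9,10] [10,9].

8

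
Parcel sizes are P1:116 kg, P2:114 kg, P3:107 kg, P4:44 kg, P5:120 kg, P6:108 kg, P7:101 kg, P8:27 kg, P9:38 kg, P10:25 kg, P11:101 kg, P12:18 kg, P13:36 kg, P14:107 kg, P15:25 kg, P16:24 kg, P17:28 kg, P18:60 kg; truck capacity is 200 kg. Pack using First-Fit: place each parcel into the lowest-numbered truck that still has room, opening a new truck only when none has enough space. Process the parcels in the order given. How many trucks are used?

truck 1: place P1 (116 kg), 84 kg left
truck 2: place P2 (114 kg), 86 kg left
truck 3: place P3 (107 kg), 93 kg left
truck 1: place P4 (44 kg), 40 kg left
truck 4: place P5 (120 kg), 80 kg left
truck 5: place P6 (108 kg), 92 kg left
truck 6: place P7 (101 kg), 99 kg left
truck 1: place P8 (27 kg), 13 kg left
truck 2: place P9 (38 kg), 48 kg left
truck 2: place P10 (25 kg), 23 kg left
truck 7: place P11 (101 kg), 99 kg left
truck 2: place P12 (18 kg), 5 kg left
truck 3: place P13 (36 kg), 57 kg left
truck 8: place P14 (107 kg), 93 kg left
truck 3: place P15 (25 kg), 32 kg left
truck 3: place P16 (24 kg), 8 kg left
truck 4: place P17 (28 kg), 52 kg left
truck 5: place P18 (60 kg), 32 kg left

8 trucks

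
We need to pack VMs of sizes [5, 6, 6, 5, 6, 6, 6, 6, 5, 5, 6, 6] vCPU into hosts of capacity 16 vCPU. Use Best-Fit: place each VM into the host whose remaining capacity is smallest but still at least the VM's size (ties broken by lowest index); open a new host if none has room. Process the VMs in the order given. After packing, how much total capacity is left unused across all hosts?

5 vCPU → host 1 (remaining 11 vCPU)
6 vCPU → host 1 (remaining 5 vCPU)
6 vCPU → host 2 (remaining 10 vCPU)
5 vCPU → host 1 (remaining 0 vCPU)
6 vCPU → host 2 (remaining 4 vCPU)
6 vCPU → host 3 (remaining 10 vCPU)
6 vCPU → host 3 (remaining 4 vCPU)
6 vCPU → host 4 (remaining 10 vCPU)
5 vCPU → host 4 (remaining 5 vCPU)
5 vCPU → host 4 (remaining 0 vCPU)
6 vCPU → host 5 (remaining 10 vCPU)
6 vCPU → host 5 (remaining 4 vCPU)
5 hosts × 16 vCPU = 80 vCPU; used 68 vCPU; unused 12 vCPU.

12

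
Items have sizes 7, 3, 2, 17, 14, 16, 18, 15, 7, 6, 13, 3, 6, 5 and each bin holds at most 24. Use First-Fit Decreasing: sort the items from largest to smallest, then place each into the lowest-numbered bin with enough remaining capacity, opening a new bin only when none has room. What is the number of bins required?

Sorted descending: 18, 17, 16, 15, 14, 13, 7, 7, 6, 6, 5, 3, 3, 2.
bin 1: place 18, 6 left
bin 2: place 17, 7 left
bin 3: place 16, 8 left
bin 4: place 15, 9 left
bin 5: place 14, 10 left
bin 6: place 13, 11 left
bin 2: place 7, 0 left
bin 3: place 7, 1 left
bin 1: place 6, 0 left
bin 4: place 6, 3 left
bin 5: place 5, 5 left
bin 4: place 3, 0 left
bin 5: place 3, 2 left
bin 5: place 2, 0 left

6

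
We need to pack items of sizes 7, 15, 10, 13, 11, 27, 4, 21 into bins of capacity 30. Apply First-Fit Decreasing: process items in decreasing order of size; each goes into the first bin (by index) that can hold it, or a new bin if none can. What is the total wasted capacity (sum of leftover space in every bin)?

12

Sorted descending: 27, 21, 15, 13, 11, 10, 7, 4.
Put 27 in bin 1; 3 remain.
Put 21 in bin 2; 9 remain.
Put 15 in bin 3; 15 remain.
Put 13 in bin 3; 2 remain.
Put 11 in bin 4; 19 remain.
Put 10 in bin 4; 9 remain.
Put 7 in bin 2; 2 remain.
Put 4 in bin 4; 5 remain.
4 bins × 30 = 120; used 108; unused 12.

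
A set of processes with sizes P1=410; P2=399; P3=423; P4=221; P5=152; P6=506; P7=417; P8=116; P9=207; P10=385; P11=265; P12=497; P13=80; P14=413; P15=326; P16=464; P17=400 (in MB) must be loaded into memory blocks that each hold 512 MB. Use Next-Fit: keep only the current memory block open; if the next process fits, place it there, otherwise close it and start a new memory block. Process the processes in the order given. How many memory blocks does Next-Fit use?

Put P1 (410 MB) in memory block 1; 102 MB remain.
Put P2 (399 MB) in memory block 2; 113 MB remain.
Put P3 (423 MB) in memory block 3; 89 MB remain.
Put P4 (221 MB) in memory block 4; 291 MB remain.
Put P5 (152 MB) in memory block 4; 139 MB remain.
Put P6 (506 MB) in memory block 5; 6 MB remain.
Put P7 (417 MB) in memory block 6; 95 MB remain.
Put P8 (116 MB) in memory block 7; 396 MB remain.
Put P9 (207 MB) in memory block 7; 189 MB remain.
Put P10 (385 MB) in memory block 8; 127 MB remain.
Put P11 (265 MB) in memory block 9; 247 MB remain.
Put P12 (497 MB) in memory block 10; 15 MB remain.
Put P13 (80 MB) in memory block 11; 432 MB remain.
Put P14 (413 MB) in memory block 11; 19 MB remain.
Put P15 (326 MB) in memory block 12; 186 MB remain.
Put P16 (464 MB) in memory block 13; 48 MB remain.
Put P17 (400 MB) in memory block 14; 112 MB remain.

14 memory blocks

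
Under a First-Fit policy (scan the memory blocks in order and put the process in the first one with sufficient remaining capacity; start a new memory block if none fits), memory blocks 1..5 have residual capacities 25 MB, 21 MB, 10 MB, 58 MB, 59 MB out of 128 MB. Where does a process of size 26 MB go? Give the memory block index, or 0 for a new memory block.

Memory blocks with room: memory block 4 (58 MB), memory block 5 (59 MB).
The first with room is memory block 4.

4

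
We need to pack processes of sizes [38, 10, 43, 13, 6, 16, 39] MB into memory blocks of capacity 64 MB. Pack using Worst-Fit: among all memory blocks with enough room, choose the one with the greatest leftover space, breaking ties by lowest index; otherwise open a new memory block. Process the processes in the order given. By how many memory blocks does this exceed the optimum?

Worst-Fit: [38,10,6] [43,13] [16,39] → 3 memory blocks.
Total size 165 MB; any packing needs at least ⌈165/64⌉ = 3 memory blocks.
So 3 is already optimal.

0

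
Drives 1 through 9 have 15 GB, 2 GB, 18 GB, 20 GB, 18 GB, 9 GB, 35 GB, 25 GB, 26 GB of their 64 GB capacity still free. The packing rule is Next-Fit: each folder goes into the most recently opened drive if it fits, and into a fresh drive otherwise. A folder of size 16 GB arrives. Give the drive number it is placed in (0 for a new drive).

Next-Fit only looks at drive 9, which has 26 GB free.
16 GB fits there.

9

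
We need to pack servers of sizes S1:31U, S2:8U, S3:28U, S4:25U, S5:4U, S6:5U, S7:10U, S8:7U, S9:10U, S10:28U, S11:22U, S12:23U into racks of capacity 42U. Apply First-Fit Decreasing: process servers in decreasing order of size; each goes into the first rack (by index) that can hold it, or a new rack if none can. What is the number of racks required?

6 racks

Sorted descending: 31, 28, 28, 25, 23, 22, 10, 10, 8, 7, 5, 4.
rack 1: place 31U, 11U left
rack 2: place 28U, 14U left
rack 3: place 28U, 14U left
rack 4: place 25U, 17U left
rack 5: place 23U, 19U left
rack 6: place 22U, 20U left
rack 1: place 10U, 1U left
rack 2: place 10U, 4U left
rack 3: place 8U, 6U left
rack 4: place 7U, 10U left
rack 3: place 5U, 1U left
rack 2: place 4U, 0U left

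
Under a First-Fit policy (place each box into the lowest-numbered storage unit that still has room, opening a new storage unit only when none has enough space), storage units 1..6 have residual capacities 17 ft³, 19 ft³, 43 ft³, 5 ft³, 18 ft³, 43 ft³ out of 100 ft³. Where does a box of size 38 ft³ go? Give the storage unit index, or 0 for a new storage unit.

Storage units with room: storage unit 3 (43 ft³), storage unit 6 (43 ft³).
The first with room is storage unit 3.

3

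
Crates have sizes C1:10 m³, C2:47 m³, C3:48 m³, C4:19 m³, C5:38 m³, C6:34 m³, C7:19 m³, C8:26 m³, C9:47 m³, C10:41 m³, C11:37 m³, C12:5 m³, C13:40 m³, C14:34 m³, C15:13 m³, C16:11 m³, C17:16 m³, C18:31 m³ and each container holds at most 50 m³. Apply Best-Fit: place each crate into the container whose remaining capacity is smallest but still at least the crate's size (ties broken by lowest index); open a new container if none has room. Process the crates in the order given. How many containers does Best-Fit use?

container 1: place C1 (10 m³), 40 m³ left
container 2: place C2 (47 m³), 3 m³ left
container 3: place C3 (48 m³), 2 m³ left
container 1: place C4 (19 m³), 21 m³ left
container 4: place C5 (38 m³), 12 m³ left
container 5: place C6 (34 m³), 16 m³ left
container 1: place C7 (19 m³), 2 m³ left
container 6: place C8 (26 m³), 24 m³ left
container 7: place C9 (47 m³), 3 m³ left
container 8: place C10 (41 m³), 9 m³ left
container 9: place C11 (37 m³), 13 m³ left
container 8: place C12 (5 m³), 4 m³ left
container 10: place C13 (40 m³), 10 m³ left
container 11: place C14 (34 m³), 16 m³ left
container 9: place C15 (13 m³), 0 m³ left
container 4: place C16 (11 m³), 1 m³ left
container 5: place C17 (16 m³), 0 m³ left
container 12: place C18 (31 m³), 19 m³ left
Final containers: [10,19,19] [47] [48] [38,11] [34,16] [26] [47] [41,5] [37,13] [40] [34] [31].

12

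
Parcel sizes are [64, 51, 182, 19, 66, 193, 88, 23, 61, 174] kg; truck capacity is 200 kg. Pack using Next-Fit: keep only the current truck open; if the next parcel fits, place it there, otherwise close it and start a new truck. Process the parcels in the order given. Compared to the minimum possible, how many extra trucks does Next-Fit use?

1

Next-Fit: [64,51] [182] [19,66] [193] [88,23,61] [174] → 6 trucks.
Total size 921 kg; any packing needs at least ⌈921/200⌉ = 5 trucks.
An optimal packing achieves that bound: [193] [182] [174,23] [88,66,19] [64,61,51] → 5 trucks.
Excess: 6 − 5 = 1.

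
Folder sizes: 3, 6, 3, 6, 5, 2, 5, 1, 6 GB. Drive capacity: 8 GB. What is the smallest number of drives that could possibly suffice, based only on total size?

Total size = 3 + 6 + 3 + 6 + 5 + 2 + 5 + 1 + 6 = 37 GB.
⌈37 / 8⌉ = 5.

5 drives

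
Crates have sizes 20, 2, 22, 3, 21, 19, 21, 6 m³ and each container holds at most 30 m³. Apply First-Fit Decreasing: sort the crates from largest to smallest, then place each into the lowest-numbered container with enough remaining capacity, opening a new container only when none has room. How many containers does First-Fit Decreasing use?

5

Sorted descending: 22, 21, 21, 20, 19, 6, 3, 2.
container 1: place 22 m³, 8 m³ left
container 2: place 21 m³, 9 m³ left
container 3: place 21 m³, 9 m³ left
container 4: place 20 m³, 10 m³ left
container 5: place 19 m³, 11 m³ left
container 1: place 6 m³, 2 m³ left
container 2: place 3 m³, 6 m³ left
container 1: place 2 m³, 0 m³ left
Final containers: [22,6,2] [21,3] [21] [20] [19].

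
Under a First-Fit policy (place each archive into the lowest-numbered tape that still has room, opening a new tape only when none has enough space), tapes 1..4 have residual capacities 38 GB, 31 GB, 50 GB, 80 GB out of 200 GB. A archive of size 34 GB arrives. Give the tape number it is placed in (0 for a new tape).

1

Tapes with room: tape 1 (38 GB), tape 3 (50 GB), tape 4 (80 GB).
The first with room is tape 1.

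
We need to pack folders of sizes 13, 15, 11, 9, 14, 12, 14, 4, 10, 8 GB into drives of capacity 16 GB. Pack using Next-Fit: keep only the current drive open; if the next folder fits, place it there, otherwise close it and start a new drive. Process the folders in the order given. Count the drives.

13 GB → drive 1 (remaining 3 GB)
15 GB → drive 2 (remaining 1 GB)
11 GB → drive 3 (remaining 5 GB)
9 GB → drive 4 (remaining 7 GB)
14 GB → drive 5 (remaining 2 GB)
12 GB → drive 6 (remaining 4 GB)
14 GB → drive 7 (remaining 2 GB)
4 GB → drive 8 (remaining 12 GB)
10 GB → drive 8 (remaining 2 GB)
8 GB → drive 9 (remaining 8 GB)
Final drives: [13] [15] [11] [9] [14] [12] [14] [4,10] [8].

9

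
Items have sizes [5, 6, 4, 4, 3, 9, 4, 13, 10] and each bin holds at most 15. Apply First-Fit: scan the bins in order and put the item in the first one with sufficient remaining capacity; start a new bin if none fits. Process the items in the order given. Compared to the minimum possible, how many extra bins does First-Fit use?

First-Fit: [5,6,4] [4,3,4] [9] [13] [10] → 5 bins.
Total size 58; any packing needs at least ⌈58/15⌉ = 4 bins.
An optimal packing achieves that bound: [13] [10,5] [9,6] [4,4,4,3] → 4 bins.
Excess: 5 − 4 = 1.

1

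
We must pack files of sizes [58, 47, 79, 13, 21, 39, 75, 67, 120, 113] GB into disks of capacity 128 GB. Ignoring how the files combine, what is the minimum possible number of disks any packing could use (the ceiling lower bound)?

Total size = 58 + 47 + 79 + 13 + 21 + 39 + 75 + 67 + 120 + 113 = 632 GB.
⌈632 / 128⌉ = 5.

5 disks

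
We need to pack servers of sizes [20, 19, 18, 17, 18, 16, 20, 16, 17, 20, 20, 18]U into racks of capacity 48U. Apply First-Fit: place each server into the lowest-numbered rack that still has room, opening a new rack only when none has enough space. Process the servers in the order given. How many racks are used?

20U → rack 1 (remaining 28U)
19U → rack 1 (remaining 9U)
18U → rack 2 (remaining 30U)
17U → rack 2 (remaining 13U)
18U → rack 3 (remaining 30U)
16U → rack 3 (remaining 14U)
20U → rack 4 (remaining 28U)
16U → rack 4 (remaining 12U)
17U → rack 5 (remaining 31U)
20U → rack 5 (remaining 11U)
20U → rack 6 (remaining 28U)
18U → rack 6 (remaining 10U)
Final racks: [20,19] [18,17] [18,16] [20,16] [17,20] [20,18].

6 racks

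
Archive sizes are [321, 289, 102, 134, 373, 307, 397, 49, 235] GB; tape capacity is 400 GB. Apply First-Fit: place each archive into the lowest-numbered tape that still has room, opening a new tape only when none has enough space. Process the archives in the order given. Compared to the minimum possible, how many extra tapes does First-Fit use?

0

First-Fit: [321,49] [289,102] [134,235] [373] [307] [397] → 6 tapes.
Total size 2207 GB; any packing needs at least ⌈2207/400⌉ = 6 tapes.
So 6 is already optimal.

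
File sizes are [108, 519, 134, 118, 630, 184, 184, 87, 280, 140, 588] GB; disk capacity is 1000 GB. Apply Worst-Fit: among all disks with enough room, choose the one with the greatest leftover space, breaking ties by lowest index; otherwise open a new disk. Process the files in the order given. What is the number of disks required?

4

Put 108 GB in disk 1; 892 GB remain.
Put 519 GB in disk 1; 373 GB remain.
Put 134 GB in disk 1; 239 GB remain.
Put 118 GB in disk 1; 121 GB remain.
Put 630 GB in disk 2; 370 GB remain.
Put 184 GB in disk 2; 186 GB remain.
Put 184 GB in disk 2; 2 GB remain.
Put 87 GB in disk 1; 34 GB remain.
Put 280 GB in disk 3; 720 GB remain.
Put 140 GB in disk 3; 580 GB remain.
Put 588 GB in disk 4; 412 GB remain.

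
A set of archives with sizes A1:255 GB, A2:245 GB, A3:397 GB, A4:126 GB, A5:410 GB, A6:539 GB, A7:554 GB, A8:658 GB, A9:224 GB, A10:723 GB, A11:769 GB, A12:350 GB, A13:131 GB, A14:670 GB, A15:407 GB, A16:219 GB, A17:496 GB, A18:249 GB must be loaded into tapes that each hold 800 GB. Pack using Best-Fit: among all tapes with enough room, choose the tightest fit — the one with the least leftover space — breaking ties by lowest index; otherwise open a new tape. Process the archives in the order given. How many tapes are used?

A1 (255 GB) → tape 1 (remaining 545 GB)
A2 (245 GB) → tape 1 (remaining 300 GB)
A3 (397 GB) → tape 2 (remaining 403 GB)
A4 (126 GB) → tape 1 (remaining 174 GB)
A5 (410 GB) → tape 3 (remaining 390 GB)
A6 (539 GB) → tape 4 (remaining 261 GB)
A7 (554 GB) → tape 5 (remaining 246 GB)
A8 (658 GB) → tape 6 (remaining 142 GB)
A9 (224 GB) → tape 5 (remaining 22 GB)
A10 (723 GB) → tape 7 (remaining 77 GB)
A11 (769 GB) → tape 8 (remaining 31 GB)
A12 (350 GB) → tape 3 (remaining 40 GB)
A13 (131 GB) → tape 6 (remaining 11 GB)
A14 (670 GB) → tape 9 (remaining 130 GB)
A15 (407 GB) → tape 10 (remaining 393 GB)
A16 (219 GB) → tape 4 (remaining 42 GB)
A17 (496 GB) → tape 11 (remaining 304 GB)
A18 (249 GB) → tape 11 (remaining 55 GB)

11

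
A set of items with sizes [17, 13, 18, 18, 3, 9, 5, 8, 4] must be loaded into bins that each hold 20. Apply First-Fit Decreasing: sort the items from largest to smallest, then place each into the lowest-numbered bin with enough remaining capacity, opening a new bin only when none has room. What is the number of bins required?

Sorted descending: 18, 18, 17, 13, 9, 8, 5, 4, 3.
bin 1: place 18, 2 left
bin 2: place 18, 2 left
bin 3: place 17, 3 left
bin 4: place 13, 7 left
bin 5: place 9, 11 left
bin 5: place 8, 3 left
bin 4: place 5, 2 left
bin 6: place 4, 16 left
bin 3: place 3, 0 left
Final bins: [18] [18] [17,3] [13,5] [9,8] [4].

6 bins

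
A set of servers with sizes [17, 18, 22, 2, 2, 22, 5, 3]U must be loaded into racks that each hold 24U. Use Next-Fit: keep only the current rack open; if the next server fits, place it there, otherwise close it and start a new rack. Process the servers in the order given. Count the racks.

5

Put 17U in rack 1; 7U remain.
Put 18U in rack 2; 6U remain.
Put 22U in rack 3; 2U remain.
Put 2U in rack 3; 0U remain.
Put 2U in rack 4; 22U remain.
Put 22U in rack 4; 0U remain.
Put 5U in rack 5; 19U remain.
Put 3U in rack 5; 16U remain.
Final racks: [17] [18] [22,2] [2,22] [5,3].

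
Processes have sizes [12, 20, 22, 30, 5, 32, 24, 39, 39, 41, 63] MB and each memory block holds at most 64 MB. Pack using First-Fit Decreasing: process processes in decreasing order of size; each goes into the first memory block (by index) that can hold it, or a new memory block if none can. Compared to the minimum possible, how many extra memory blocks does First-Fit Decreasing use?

First-Fit Decreasing: [63] [41,22] [39,24] [39,20,5] [32,30] [12] → 6 memory blocks.
Total size 327 MB; any packing needs at least ⌈327/64⌉ = 6 memory blocks.
So 6 is already optimal.

0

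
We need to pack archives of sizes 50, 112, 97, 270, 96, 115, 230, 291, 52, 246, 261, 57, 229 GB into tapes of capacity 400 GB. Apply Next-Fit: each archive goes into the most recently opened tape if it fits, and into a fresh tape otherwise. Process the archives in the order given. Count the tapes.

tape 1: place 50 GB, 350 GB left
tape 1: place 112 GB, 238 GB left
tape 1: place 97 GB, 141 GB left
tape 2: place 270 GB, 130 GB left
tape 2: place 96 GB, 34 GB left
tape 3: place 115 GB, 285 GB left
tape 3: place 230 GB, 55 GB left
tape 4: place 291 GB, 109 GB left
tape 4: place 52 GB, 57 GB left
tape 5: place 246 GB, 154 GB left
tape 6: place 261 GB, 139 GB left
tape 6: place 57 GB, 82 GB left
tape 7: place 229 GB, 171 GB left

7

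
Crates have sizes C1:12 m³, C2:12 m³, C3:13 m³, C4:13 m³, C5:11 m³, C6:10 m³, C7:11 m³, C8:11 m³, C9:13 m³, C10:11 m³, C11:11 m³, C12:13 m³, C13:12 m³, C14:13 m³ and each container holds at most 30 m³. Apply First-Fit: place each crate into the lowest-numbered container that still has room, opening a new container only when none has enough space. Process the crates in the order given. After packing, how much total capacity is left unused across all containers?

Put C1 (12 m³) in container 1; 18 m³ remain.
Put C2 (12 m³) in container 1; 6 m³ remain.
Put C3 (13 m³) in container 2; 17 m³ remain.
Put C4 (13 m³) in container 2; 4 m³ remain.
Put C5 (11 m³) in container 3; 19 m³ remain.
Put C6 (10 m³) in container 3; 9 m³ remain.
Put C7 (11 m³) in container 4; 19 m³ remain.
Put C8 (11 m³) in container 4; 8 m³ remain.
Put C9 (13 m³) in container 5; 17 m³ remain.
Put C10 (11 m³) in container 5; 6 m³ remain.
Put C11 (11 m³) in container 6; 19 m³ remain.
Put C12 (13 m³) in container 6; 6 m³ remain.
Put C13 (12 m³) in container 7; 18 m³ remain.
Put C14 (13 m³) in container 7; 5 m³ remain.
7 containers × 30 m³ = 210 m³; used 166 m³; unused 44 m³.

44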